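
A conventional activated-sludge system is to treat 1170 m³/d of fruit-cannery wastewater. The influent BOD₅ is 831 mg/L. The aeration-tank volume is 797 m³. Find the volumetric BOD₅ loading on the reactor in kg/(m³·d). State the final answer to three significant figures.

L_v ≈ 1.22 kg BOD₅/(m³·d)

Volumetric loading L_v = Q·S₀ / V = 1170 × 831 g/m³ / 797.0 m³ = 1220 g/(m³·d) = 1.220 kg BOD₅/(m³·d).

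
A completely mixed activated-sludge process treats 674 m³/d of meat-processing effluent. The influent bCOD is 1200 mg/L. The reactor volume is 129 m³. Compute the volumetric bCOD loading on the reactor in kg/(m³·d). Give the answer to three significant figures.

L_v ≈ 6.27 kg bCOD/(m³·d)

L_v = Q S₀ / V = 674 × 1200 × 10⁻³ / 129.0 = 6.270 kg/(m³·d).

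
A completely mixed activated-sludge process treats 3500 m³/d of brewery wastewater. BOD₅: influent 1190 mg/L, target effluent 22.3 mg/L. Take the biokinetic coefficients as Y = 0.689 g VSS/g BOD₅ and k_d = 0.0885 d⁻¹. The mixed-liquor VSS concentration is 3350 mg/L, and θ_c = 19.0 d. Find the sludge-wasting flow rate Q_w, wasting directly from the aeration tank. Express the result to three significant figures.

From the SRT design equation V = Y Q (S₀−S) θ_c / [X (1 + k_d θ_c)] = 0.689 × 3500 × (1190 − 22.3) × 19.0 / [3350 × (1 + 0.0885 × 19.0)] = 5.35×10^7 / 8983 = 5956 m³.
For wasting at MLVSS concentration, Q_w = V/θ_c = 5956/19.0 = 313.5 m³/d.

Q_w ≈ 313 m³/d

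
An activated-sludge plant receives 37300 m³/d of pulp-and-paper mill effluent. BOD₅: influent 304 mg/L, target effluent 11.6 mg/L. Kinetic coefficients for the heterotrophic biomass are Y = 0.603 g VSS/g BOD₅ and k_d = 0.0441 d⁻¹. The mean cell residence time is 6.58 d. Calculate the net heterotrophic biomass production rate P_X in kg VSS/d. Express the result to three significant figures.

P_X ≈ 5100 kg VSS/d

Y_obs = Y / (1 + k_d θ_c) = 0.603 / (1 + 0.0441 × 6.58) = 0.603 / 1.290 = 0.4674.
ΔS = 304 − 11.6 = 292.4 mg/L, so the substrate removal rate is 37300 × 292.4/1000 = 10907 kg BOD₅/d.
P_X = Y_obs · Q(S₀ − S) = 0.4674 × 10907 = 5097 kg VSS/d.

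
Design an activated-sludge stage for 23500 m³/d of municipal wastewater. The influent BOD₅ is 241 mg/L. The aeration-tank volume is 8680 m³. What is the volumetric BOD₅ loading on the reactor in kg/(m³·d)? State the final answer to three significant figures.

Applied BOD₅ load per unit volume = Q·S₀/V = (23500 × 241/1000)/8680 = 0.6525 kg BOD₅·m⁻³·d⁻¹.

L_v ≈ 0.652 kg BOD₅/(m³·d)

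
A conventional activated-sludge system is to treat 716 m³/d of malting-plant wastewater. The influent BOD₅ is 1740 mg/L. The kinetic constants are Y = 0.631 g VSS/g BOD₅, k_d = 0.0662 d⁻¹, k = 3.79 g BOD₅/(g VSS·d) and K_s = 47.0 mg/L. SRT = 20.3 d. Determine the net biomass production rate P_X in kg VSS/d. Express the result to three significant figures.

P_X ≈ 335 kg VSS/d

Effluent substrate depends only on kinetics and SRT: S = K_s(1 + k_d θ_c) / [θ_c(Yk − k_d) − 1] = 47.0 × (1 + 0.0662 × 20.3) / [20.3 × (0.631 × 3.79 − 0.0662) − 1] = 110.2 / 46.20 = 2.384 mg/L.
Correct the yield for decay: Y_obs = Y/(1 + k_d θ_c) = 0.631 / (1 + 0.0662 × 20.3) = 0.631 / 2.344 = 0.2692.
Substrate removed = Q·(S₀ − S) = 716 m³/d × (1740 − 2.38) g/m³ = 1.24×10^6 g/d = 1244 kg/d.
Biomass produced: P_X = Y_obs·Q·ΔS = 0.2692 × 1244 ≈ 334.9 kg VSS/d.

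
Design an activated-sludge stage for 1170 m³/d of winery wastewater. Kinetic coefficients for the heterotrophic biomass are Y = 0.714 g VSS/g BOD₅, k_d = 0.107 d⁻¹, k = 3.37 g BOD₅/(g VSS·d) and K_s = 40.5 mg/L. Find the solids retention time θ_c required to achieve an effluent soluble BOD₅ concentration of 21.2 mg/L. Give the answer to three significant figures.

At the target effluent, Y k S/(K_s+S) = 0.714×3.37×21.2/61.70 = 0.8268 d⁻¹.
Then 1/θ_c = μ − k_d = 0.8268 − 0.107 = 0.7198 d⁻¹, giving θ_c = 1.389 d.

θ_c ≈ 1.39 d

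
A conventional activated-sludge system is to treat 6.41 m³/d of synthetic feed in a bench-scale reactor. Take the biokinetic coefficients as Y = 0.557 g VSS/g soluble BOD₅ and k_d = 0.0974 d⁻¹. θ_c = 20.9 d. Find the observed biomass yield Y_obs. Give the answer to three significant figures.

The observed yield is Y_obs = Y/(1 + k_d·θ_c) = 0.557 / (1 + 0.0974 × 20.9) = 0.557 / 3.036 = 0.1835 g VSS per g soluble BOD₅ removed.

Y_obs ≈ 0.183 g VSS/g soluble BOD₅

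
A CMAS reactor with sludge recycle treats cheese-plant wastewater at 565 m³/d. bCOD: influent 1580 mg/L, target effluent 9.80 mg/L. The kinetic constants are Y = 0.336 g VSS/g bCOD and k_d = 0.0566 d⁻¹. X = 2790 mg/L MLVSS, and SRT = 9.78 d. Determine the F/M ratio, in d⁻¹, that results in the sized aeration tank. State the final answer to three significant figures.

F/M ≈ 0.476 d⁻¹

From the SRT design equation V = Y Q (S₀−S) θ_c / [X (1 + k_d θ_c)] = 0.336 × 565 × (1580 − 9.80) × 9.78 / [2790 × (1 + 0.0566 × 9.78)] = 2.92×10^6 / 4334 = 672.6 m³.
Food-to-microorganism ratio F/M = Q S₀ / (V X) = 565 × 1580 / (672.6 × 2790) = 0.4757 d⁻¹.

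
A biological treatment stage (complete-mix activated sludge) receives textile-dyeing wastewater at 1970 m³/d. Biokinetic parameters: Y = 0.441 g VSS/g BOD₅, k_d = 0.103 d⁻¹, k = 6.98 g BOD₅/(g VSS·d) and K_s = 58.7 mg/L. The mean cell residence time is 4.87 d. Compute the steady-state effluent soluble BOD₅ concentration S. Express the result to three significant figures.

From the Monod/SRT balance for a CMAS, S = K_s·(1+k_d θ_c)/[θ_c·(Y k − k_d) − 1] = 58.7 × (1 + 0.103 × 4.87) / [4.87 × (0.441 × 6.98 − 0.103) − 1] = 88.14 / 13.49 = 6.534 mg/L.

S ≈ 6.53 mg/L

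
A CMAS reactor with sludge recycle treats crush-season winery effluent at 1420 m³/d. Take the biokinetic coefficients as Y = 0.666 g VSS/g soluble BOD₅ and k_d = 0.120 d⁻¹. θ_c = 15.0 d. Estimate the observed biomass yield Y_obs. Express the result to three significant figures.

Y_obs ≈ 0.238 g VSS/g soluble BOD₅

Correct the yield for decay: Y_obs = Y/(1 + k_d θ_c) = 0.666 / (1 + 0.120 × 15.0) = 0.666 / 2.800 = 0.2379.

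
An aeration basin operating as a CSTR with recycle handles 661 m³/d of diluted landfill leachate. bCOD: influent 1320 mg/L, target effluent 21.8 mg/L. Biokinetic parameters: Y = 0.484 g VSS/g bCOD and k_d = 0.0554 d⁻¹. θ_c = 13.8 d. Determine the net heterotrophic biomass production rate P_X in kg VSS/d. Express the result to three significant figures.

P_X ≈ 235 kg VSS/d

The observed yield is Y_obs = Y/(1 + k_d·θ_c) = 0.484 / (1 + 0.0554 × 13.8) = 0.484 / 1.765 = 0.2743 g VSS per g bCOD removed.
Q·(S₀ − S) = 661 × (1320 − 21.8) × 10⁻³ = 858.1 kg/d removed.
P_X = Y_obs · Q(S₀ − S) = 0.2743 × 858.1 = 235.4 kg VSS/d.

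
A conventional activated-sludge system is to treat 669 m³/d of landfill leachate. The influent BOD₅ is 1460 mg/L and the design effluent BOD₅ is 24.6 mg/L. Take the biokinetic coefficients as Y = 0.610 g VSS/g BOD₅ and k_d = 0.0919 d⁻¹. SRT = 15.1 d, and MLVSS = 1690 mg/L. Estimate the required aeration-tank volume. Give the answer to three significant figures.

V ≈ 2190 m³

From the SRT design equation V = Y Q (S₀−S) θ_c / [X (1 + k_d θ_c)] = 0.610 × 669 × (1460 − 24.6) × 15.1 / [1690 × (1 + 0.0919 × 15.1)] = 8.85×10^6 / 4035 = 2192 m³.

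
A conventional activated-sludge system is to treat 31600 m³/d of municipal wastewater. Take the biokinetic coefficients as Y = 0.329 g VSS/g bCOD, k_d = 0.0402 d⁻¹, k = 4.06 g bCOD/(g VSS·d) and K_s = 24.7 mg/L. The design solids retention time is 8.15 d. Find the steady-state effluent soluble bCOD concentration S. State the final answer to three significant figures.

S ≈ 3.43 mg/L

For a completely mixed reactor with recycle the Lawrence–McCarty relation gives S = K_s·(1 + k_d·θ_c) / [θ_c·(Y·k − k_d) − 1] = 24.7 × (1 + 0.0402 × 8.15) / [8.15 × (0.329 × 4.06 − 0.0402) − 1] = 32.79 / 9.559 = 3.431 mg/L.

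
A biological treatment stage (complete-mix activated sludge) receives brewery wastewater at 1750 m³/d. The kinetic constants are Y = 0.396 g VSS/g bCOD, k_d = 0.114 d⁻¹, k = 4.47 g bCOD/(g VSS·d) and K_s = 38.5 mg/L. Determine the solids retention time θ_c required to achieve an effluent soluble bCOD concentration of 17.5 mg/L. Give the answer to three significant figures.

θ_c ≈ 2.28 d

From 1/θ_c = Y·k·S/(K_s + S) − k_d: Y·k·S/(K_s+S) = 0.396 × 4.47 × 17.5 / (38.5 + 17.5) = 0.5532 d⁻¹.
1/θ_c = 0.5532 − 0.114 = 0.4392 d⁻¹, so θ_c = 2.277 d.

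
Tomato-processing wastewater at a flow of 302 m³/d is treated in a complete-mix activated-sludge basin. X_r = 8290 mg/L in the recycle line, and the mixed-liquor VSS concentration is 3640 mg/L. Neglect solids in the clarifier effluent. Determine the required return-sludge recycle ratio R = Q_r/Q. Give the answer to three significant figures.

R ≈ 0.783

Mass balance around the secondary clarifier (neglecting effluent solids): R = X / (X_r − X) = 3640 / (8290 − 3640) = 0.7828.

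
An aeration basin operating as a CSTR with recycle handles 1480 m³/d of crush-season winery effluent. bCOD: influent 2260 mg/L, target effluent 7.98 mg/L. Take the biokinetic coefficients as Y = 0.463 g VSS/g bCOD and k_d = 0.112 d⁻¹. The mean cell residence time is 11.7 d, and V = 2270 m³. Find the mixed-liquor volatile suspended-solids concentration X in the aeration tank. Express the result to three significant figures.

X = Y·Q·ΔS·θ_c / [V·(1 + k_d θ_c)] = 0.463 × 1480 × (2260 − 7.98) × 11.7 / [2270 × (1 + 0.112 × 11.7)] = 3443 mg/L.

X ≈ 3440 mg/L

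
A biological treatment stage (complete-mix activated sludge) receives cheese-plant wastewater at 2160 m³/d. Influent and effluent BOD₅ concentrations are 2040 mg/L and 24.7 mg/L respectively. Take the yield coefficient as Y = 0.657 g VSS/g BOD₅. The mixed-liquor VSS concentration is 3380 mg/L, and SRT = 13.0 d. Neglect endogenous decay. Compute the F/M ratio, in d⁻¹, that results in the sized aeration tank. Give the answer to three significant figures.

Biomass mass balance (decay neglected): V·X = Y·Q·(S₀ − S)·θ_c, so V = 0.657 × 2160 × (2040 − 24.7) × 13.0 / 3380 = 11000 m³.
Food-to-microorganism ratio F/M = Q S₀ / (V X) = 2160 × 2040 / (11000 × 3380) = 0.1185 d⁻¹.

F/M ≈ 0.119 d⁻¹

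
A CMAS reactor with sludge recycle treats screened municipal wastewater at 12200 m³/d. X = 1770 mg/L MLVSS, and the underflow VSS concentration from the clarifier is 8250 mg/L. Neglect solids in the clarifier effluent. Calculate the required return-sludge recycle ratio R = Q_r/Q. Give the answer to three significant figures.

Mass balance around the secondary clarifier (neglecting effluent solids): R = X / (X_r − X) = 1770 / (8250 − 1770) = 0.2731.

R ≈ 0.273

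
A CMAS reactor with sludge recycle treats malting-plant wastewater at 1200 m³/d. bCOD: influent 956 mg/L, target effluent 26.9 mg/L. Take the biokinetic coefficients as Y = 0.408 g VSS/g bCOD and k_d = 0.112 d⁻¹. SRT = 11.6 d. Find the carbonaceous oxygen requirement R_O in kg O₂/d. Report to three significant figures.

R_O ≈ 834 kg O₂/d

The observed yield is Y_obs = Y/(1 + k_d·θ_c) = 0.408 / (1 + 0.112 × 11.6) = 0.408 / 2.299 = 0.1775 g VSS per g bCOD removed.
Q·(S₀ − S) = 1200 × (956 − 26.9) × 10⁻³ = 1115 kg/d removed.
Biomass synthesised: P_X = Y_obs × 1115 = 197.8 kg VSS/d.
R_O = Q·(S₀ − S) − 1.42·P_X = 1115 − 1.42 × 197.8 = 834.0 kg O₂/d.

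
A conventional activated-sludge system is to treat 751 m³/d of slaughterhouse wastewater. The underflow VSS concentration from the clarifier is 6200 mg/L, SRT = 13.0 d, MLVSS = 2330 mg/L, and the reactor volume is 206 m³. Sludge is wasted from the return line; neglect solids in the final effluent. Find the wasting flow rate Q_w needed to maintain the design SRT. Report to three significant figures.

Q_w ≈ 5.96 m³/d

Wasting from the return line (neglecting effluent solids): Q_w = V·X / (θ_c·X_r) = 206.0 × 2330 / (13.0 × 6200) = 5.955 m³/d.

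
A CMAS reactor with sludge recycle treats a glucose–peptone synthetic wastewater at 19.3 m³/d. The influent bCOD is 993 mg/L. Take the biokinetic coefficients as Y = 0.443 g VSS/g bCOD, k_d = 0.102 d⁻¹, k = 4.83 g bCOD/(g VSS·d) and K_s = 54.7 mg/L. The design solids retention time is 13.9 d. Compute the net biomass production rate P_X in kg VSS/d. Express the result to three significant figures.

From the Monod/SRT balance for a CMAS, S = K_s·(1+k_d θ_c)/[θ_c·(Y k − k_d) − 1] = 54.7 × (1 + 0.102 × 13.9) / [13.9 × (0.443 × 4.83 − 0.102) − 1] = 132.3 / 27.32 = 4.840 mg/L.
Observed yield with endogenous decay: Y_obs = Y / (1 + k_d·θ_c) = 0.443 / (1 + 0.102 × 13.9) = 0.443 / 2.418 = 0.1832 g VSS/g bCOD.
ΔS = 993 − 4.84 = 988.2 mg/L, so the substrate removal rate is 19.3 × 988.2/1000 = 19.07 kg bCOD/d.
Biomass produced: P_X = Y_obs·Q·ΔS = 0.1832 × 19.07 ≈ 3.494 kg VSS/d.

P_X ≈ 3.49 kg VSS/d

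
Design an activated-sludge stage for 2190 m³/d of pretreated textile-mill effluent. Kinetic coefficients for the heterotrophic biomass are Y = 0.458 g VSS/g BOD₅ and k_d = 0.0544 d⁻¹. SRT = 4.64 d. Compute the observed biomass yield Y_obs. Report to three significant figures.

Y_obs ≈ 0.366 g VSS/g BOD₅

Correct the yield for decay: Y_obs = Y/(1 + k_d θ_c) = 0.458 / (1 + 0.0544 × 4.64) = 0.458 / 1.252 = 0.3657.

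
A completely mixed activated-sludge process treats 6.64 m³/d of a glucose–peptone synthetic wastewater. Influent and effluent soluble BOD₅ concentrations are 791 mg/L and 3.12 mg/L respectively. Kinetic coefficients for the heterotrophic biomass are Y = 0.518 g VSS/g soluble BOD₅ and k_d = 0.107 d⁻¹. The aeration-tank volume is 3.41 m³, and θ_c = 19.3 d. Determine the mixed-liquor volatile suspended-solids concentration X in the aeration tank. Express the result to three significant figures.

X = Y·Q·ΔS·θ_c / [V·(1 + k_d θ_c)] = 0.518 × 6.64 × (791 − 3.12) × 19.3 / [3.41 × (1 + 0.107 × 19.3)] = 5004 mg/L.

X ≈ 5000 mg/L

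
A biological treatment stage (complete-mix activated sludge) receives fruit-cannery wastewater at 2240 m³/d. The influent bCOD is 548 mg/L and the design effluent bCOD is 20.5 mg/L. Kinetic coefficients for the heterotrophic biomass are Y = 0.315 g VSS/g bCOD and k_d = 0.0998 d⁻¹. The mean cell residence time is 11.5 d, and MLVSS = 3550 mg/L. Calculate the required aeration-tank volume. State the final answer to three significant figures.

V ≈ 561 m³

Steady-state biomass mass balance: V·X·(1 + k_d·θ_c) = Y·Q·(S₀ − S)·θ_c, so V = 0.315 × 2240 × (548 − 20.5) × 11.5 / [3550 × (1 + 0.0998 × 11.5)] = 4.28×10^6 / 7624 = 561.4 m³.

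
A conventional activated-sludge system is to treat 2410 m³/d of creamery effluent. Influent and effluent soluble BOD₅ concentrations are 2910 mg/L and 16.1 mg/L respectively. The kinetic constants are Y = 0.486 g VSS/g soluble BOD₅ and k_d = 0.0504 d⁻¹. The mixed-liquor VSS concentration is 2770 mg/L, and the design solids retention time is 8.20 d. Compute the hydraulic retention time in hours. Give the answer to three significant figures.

Rearranging the biomass balance for a CMAS with decay, V = Y·Q·ΔS·θ_c / [X·(1+k_d θ_c)] = 0.486 × 2410 × (2910 − 16.1) × 8.20 / [2770 × (1 + 0.0504 × 8.20)] = 2.78×10^7 / 3915 = 7100 m³.
τ = V/Q = 7100/2410 = 2.946 d, or 70.70 h.

τ ≈ 70.7 h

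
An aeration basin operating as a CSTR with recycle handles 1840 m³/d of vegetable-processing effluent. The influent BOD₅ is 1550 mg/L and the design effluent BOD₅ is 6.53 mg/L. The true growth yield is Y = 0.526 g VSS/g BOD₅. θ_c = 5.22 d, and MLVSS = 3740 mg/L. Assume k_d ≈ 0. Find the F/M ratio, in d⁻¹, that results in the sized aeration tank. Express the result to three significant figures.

F/M ≈ 0.366 d⁻¹

V·X = Y·Q·ΔS·θ_c gives V = 0.526 × 1840 × (1550 − 6.53) × 5.22 / 3740 = 2085 m³.
F/M = Q·S₀ / (V·X) = 1840 × 1550 / (2085 × 3740) = 0.3657 g BOD₅·(g VSS·d)⁻¹.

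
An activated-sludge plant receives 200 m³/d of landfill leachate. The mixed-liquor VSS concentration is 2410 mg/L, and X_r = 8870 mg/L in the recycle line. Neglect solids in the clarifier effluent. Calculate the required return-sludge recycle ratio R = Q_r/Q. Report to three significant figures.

R = Q_r/Q = X/(X_r − X) = 2410 / (8870 − 2410) = 0.3731.

R ≈ 0.373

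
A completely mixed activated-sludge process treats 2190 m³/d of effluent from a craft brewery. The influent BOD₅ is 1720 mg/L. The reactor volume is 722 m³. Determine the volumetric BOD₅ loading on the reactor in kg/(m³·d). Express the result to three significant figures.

L_v ≈ 5.22 kg BOD₅/(m³·d)

Volumetric loading L_v = Q·S₀ / V = 2190 × 1720 g/m³ / 722.0 m³ = 5217 g/(m³·d) = 5.217 kg BOD₅/(m³·d).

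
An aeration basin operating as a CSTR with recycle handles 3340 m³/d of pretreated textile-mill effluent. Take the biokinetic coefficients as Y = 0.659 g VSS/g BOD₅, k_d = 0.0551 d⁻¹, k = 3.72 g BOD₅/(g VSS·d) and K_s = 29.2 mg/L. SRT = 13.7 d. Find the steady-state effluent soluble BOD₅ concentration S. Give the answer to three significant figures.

Effluent substrate depends only on kinetics and SRT: S = K_s(1 + k_d θ_c) / [θ_c(Yk − k_d) − 1] = 29.2 × (1 + 0.0551 × 13.7) / [13.7 × (0.659 × 3.72 − 0.0551) − 1] = 51.24 / 31.83 = 1.610 mg/L.

S ≈ 1.61 mg/L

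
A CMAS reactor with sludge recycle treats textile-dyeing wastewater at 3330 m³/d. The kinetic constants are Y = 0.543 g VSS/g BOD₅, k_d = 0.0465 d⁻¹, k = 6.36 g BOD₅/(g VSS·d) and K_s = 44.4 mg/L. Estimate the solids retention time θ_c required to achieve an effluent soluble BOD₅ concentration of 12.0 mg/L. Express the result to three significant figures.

θ_c ≈ 1.45 d

Specific growth rate at S = 12.0 mg/L: μ = YkS/(K_s+S) = 0.543·6.36·12.0/(44.4+12.0) = 0.7348 d⁻¹.
θ_c = 1/(μ − k_d) = 1/(0.7348 − 0.0465) = 1/0.6883 = 1.453 d.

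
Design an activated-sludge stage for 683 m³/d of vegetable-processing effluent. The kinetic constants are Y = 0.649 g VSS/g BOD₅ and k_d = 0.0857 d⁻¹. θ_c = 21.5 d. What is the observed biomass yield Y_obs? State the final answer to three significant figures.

The observed yield is Y_obs = Y/(1 + k_d·θ_c) = 0.649 / (1 + 0.0857 × 21.5) = 0.649 / 2.843 = 0.2283 g VSS per g BOD₅ removed.

Y_obs ≈ 0.228 g VSS/g BOD₅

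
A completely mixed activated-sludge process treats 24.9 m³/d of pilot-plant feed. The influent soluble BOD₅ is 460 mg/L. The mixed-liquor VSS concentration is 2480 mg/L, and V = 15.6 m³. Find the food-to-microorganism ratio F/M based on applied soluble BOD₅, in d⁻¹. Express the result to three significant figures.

F/M ≈ 0.296 d⁻¹

F/M = applied load / biomass = Q·S₀/(V·X) = 24.9 × 460 / (15.60 × 2480) = 0.2961 d⁻¹.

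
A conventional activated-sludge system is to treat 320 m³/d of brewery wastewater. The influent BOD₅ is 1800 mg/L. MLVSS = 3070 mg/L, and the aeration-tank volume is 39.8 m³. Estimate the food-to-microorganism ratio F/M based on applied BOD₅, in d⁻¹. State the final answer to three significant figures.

F/M ≈ 4.71 d⁻¹

F/M = Q·S₀ / (V·X) = 320 × 1800 / (39.80 × 3070) = 4.714 g BOD₅·(g VSS·d)⁻¹.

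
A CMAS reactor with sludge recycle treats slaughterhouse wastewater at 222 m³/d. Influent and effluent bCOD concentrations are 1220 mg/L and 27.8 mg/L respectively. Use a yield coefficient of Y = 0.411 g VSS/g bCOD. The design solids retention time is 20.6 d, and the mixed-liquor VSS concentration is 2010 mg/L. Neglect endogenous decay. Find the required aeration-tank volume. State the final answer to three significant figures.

Biomass mass balance (decay neglected): V·X = Y·Q·(S₀ − S)·θ_c, so V = 0.411 × 222 × (1220 − 27.8) × 20.6 / 2010 = 1115 m³.

V ≈ 1110 m³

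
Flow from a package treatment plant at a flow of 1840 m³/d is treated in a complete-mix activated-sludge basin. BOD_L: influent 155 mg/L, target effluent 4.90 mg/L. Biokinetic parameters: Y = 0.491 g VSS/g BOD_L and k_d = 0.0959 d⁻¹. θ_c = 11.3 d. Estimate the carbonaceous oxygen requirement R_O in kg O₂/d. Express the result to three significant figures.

Correct the yield for decay: Y_obs = Y/(1 + k_d θ_c) = 0.491 / (1 + 0.0959 × 11.3) = 0.491 / 2.084 = 0.2356.
Substrate removed = Q·(S₀ − S) = 1840 m³/d × (155 − 4.90) g/m³ = 2.76×10^5 g/d = 276.2 kg/d.
P_X = Y_obs·Q·(S₀ − S) = 0.2356 × 276.2 = 65.08 kg VSS/d.
Carbonaceous O₂ demand = substrate oxidised − cell-mass equivalent = 276.2 − 1.42 × 65.08 = 183.8 kg O₂/d.

R_O ≈ 184 kg O₂/d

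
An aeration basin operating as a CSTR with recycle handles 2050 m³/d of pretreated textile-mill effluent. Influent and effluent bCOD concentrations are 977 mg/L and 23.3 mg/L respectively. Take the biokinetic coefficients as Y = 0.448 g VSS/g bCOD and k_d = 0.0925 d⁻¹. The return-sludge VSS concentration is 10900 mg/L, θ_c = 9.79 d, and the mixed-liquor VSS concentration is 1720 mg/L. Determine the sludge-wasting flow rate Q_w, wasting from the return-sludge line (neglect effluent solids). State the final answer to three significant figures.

Q_w ≈ 42.2 m³/d

Steady-state biomass mass balance: V·X·(1 + k_d·θ_c) = Y·Q·(S₀ − S)·θ_c, so V = 0.448 × 2050 × (977 − 23.3) × 9.79 / [1720 × (1 + 0.0925 × 9.79)] = 8.57×10^6 / 3278 = 2616 m³.
θ_c = V·X/(Q_w·X_r) when wasting from the recycle, so Q_w = V·X/(θ_c·X_r) = 2616 × 1720 / (9.79 × 10900) = 42.17 m³/d.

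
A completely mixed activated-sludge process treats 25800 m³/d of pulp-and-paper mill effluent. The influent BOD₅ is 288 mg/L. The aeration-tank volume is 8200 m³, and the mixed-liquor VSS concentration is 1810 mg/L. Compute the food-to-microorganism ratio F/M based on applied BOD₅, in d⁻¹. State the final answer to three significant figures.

F/M ≈ 0.501 d⁻¹

Food-to-microorganism ratio F/M = Q S₀ / (V X) = 25800 × 288 / (8200 × 1810) = 0.5006 d⁻¹.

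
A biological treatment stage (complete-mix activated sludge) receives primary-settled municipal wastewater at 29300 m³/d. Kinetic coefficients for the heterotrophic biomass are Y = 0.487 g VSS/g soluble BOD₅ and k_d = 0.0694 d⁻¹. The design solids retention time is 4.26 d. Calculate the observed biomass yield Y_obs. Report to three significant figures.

Observed yield with endogenous decay: Y_obs = Y / (1 + k_d·θ_c) = 0.487 / (1 + 0.0694 × 4.26) = 0.487 / 1.296 = 0.3759 g VSS/g soluble BOD₅.

Y_obs ≈ 0.376 g VSS/g soluble BOD₅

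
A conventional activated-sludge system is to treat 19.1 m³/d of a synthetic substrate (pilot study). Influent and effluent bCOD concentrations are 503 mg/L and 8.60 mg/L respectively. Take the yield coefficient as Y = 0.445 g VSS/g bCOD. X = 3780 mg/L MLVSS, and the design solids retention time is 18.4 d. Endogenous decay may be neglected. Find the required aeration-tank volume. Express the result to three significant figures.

V ≈ 20.5 m³

V·X = Y·Q·ΔS·θ_c gives V = 0.445 × 19.1 × (503 − 8.60) × 18.4 / 3780 = 20.45 m³.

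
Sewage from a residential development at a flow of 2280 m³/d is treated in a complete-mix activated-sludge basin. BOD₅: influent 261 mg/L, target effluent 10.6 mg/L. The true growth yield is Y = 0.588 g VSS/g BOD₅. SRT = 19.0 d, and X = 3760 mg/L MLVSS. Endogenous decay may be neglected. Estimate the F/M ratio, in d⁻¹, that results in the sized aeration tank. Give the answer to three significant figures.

F/M ≈ 0.0933 d⁻¹

Biomass mass balance (decay neglected): V·X = Y·Q·(S₀ − S)·θ_c, so V = 0.588 × 2280 × (261 − 10.6) × 19.0 / 3760 = 1696 m³.
Food-to-microorganism ratio F/M = Q S₀ / (V X) = 2280 × 261 / (1696 × 3760) = 0.09330 d⁻¹.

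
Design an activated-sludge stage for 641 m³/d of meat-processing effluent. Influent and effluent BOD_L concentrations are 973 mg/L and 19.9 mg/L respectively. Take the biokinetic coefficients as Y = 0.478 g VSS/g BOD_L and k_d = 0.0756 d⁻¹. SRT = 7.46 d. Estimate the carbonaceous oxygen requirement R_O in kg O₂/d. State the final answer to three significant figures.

Observed yield with endogenous decay: Y_obs = Y / (1 + k_d·θ_c) = 0.478 / (1 + 0.0756 × 7.46) = 0.478 / 1.564 = 0.3056 g VSS/g BOD_L.
Q·(S₀ − S) = 641 × (973 − 19.9) × 10⁻³ = 610.9 kg/d removed.
P_X = Y_obs·Q·(S₀ − S) = 0.3056 × 610.9 = 186.7 kg VSS/d.
R_O = Q·ΔS − 1.42 P_X = 610.9 − 265.1 = 345.8 kg O₂/d.

R_O ≈ 346 kg O₂/d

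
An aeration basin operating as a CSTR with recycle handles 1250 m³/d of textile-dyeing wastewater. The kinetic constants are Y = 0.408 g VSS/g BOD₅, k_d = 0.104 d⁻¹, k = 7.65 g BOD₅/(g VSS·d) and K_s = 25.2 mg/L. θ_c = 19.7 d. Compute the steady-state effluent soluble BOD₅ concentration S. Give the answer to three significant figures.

For a completely mixed reactor with recycle the Lawrence–McCarty relation gives S = K_s·(1 + k_d·θ_c) / [θ_c·(Y·k − k_d) − 1] = 25.2 × (1 + 0.104 × 19.7) / [19.7 × (0.408 × 7.65 − 0.104) − 1] = 76.83 / 58.44 = 1.315 mg/L.

S ≈ 1.31 mg/L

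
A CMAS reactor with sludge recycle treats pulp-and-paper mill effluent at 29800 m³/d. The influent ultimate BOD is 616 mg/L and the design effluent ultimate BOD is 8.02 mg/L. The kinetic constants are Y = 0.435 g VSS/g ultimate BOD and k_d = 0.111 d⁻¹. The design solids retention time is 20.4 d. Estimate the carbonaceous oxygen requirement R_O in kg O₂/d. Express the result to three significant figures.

R_O ≈ 14700 kg O₂/d

Observed yield with endogenous decay: Y_obs = Y / (1 + k_d·θ_c) = 0.435 / (1 + 0.111 × 20.4) = 0.435 / 3.264 = 0.1333 g VSS/g ultimate BOD.
Q·(S₀ − S) = 29800 × (616 − 8.02) × 10⁻³ = 18118 kg/d removed.
P_X = Y_obs·Q·(S₀ − S) = 0.1333 × 18118 = 2414 kg VSS/d.
Carbonaceous O₂ demand = substrate oxidised − cell-mass equivalent = 18118 − 1.42 × 2414 = 14689 kg O₂/d.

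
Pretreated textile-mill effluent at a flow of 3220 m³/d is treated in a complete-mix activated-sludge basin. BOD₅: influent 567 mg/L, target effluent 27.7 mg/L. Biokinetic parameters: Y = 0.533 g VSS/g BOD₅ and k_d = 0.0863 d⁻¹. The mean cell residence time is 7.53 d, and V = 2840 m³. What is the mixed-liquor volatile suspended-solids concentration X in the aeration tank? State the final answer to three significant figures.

From V·X·(1 + k_d·θ_c) = Y·Q·(S₀ − S)·θ_c: X = 0.533 × 3220 × (567 − 27.7) × 7.53 / [2840 × (1 + 0.0863 × 7.53)] = 1487 mg/L.

X ≈ 1490 mg/L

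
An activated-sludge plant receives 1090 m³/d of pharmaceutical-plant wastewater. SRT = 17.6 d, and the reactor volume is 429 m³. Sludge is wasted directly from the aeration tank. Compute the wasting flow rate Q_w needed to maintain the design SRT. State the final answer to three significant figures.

With mixed-liquor wasting, θ_c = V/Q_w, so Q_w = V/θ_c = 429.0/17.6 = 24.37 m³/d.

Q_w ≈ 24.4 m³/d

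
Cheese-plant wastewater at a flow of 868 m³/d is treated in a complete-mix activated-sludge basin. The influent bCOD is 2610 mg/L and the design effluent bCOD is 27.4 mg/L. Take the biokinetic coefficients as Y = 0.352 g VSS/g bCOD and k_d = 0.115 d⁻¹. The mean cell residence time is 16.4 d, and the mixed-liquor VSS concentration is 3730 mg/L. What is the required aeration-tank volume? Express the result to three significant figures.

Rearranging the biomass balance for a CMAS with decay, V = Y·Q·ΔS·θ_c / [X·(1+k_d θ_c)] = 0.352 × 868 × (2610 − 27.4) × 16.4 / [3730 × (1 + 0.115 × 16.4)] = 1.29×10^7 / 10765 = 1202 m³.

V ≈ 1200 m³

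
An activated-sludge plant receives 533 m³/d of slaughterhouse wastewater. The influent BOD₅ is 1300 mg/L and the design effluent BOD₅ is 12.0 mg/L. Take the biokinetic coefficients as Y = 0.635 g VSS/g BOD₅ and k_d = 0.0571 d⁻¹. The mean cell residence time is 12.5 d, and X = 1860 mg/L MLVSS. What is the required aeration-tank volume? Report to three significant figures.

From the SRT design equation V = Y Q (S₀−S) θ_c / [X (1 + k_d θ_c)] = 0.635 × 533 × (1300 − 12.0) × 12.5 / [1860 × (1 + 0.0571 × 12.5)] = 5.45×10^6 / 3188 = 1709 m³.

V ≈ 1710 m³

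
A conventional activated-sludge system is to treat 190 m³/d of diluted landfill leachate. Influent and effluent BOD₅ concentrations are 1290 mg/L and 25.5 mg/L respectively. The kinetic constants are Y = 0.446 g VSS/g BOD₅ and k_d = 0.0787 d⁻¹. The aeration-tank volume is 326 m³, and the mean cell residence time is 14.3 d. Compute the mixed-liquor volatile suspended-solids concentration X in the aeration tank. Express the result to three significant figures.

X ≈ 2210 mg/L

X = Y·Q·ΔS·θ_c / [V·(1 + k_d θ_c)] = 0.446 × 190 × (1290 − 25.5) × 14.3 / [326 × (1 + 0.0787 × 14.3)] = 2211 mg/L.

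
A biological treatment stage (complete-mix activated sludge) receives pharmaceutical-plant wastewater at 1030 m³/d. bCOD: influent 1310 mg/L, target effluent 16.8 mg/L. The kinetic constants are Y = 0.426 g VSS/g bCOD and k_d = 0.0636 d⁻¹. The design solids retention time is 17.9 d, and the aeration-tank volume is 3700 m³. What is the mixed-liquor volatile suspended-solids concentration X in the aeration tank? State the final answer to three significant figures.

X ≈ 1280 mg/L

X = Y·Q·ΔS·θ_c / [V·(1 + k_d θ_c)] = 0.426 × 1030 × (1310 − 16.8) × 17.9 / [3700 × (1 + 0.0636 × 17.9)] = 1284 mg/L.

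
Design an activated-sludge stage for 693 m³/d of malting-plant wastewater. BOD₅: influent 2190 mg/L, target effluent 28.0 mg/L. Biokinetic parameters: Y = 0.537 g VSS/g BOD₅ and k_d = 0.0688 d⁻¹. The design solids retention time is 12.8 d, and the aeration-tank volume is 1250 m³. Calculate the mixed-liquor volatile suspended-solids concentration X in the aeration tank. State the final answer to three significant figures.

X ≈ 4380 mg/L

From V·X·(1 + k_d·θ_c) = Y·Q·(S₀ − S)·θ_c: X = 0.537 × 693 × (2190 − 28.0) × 12.8 / [1250 × (1 + 0.0688 × 12.8)] = 4381 mg/L.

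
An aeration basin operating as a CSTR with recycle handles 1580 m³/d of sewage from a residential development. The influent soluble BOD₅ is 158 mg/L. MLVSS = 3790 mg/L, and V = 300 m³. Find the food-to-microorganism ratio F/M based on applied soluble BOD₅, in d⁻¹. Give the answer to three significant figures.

F/M = applied load / biomass = Q·S₀/(V·X) = 1580 × 158 / (300.0 × 3790) = 0.2196 d⁻¹.

F/M ≈ 0.220 d⁻¹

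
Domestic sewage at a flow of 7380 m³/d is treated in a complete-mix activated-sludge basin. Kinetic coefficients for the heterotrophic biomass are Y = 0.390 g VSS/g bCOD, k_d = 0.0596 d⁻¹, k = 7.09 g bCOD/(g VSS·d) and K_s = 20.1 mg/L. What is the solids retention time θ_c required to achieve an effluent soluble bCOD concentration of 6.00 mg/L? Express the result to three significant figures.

θ_c ≈ 1.74 d

Specific growth rate at S = 6.00 mg/L: μ = YkS/(K_s+S) = 0.390·7.09·6.00/(20.1+6.00) = 0.6357 d⁻¹.
Then 1/θ_c = μ − k_d = 0.6357 − 0.0596 = 0.5761 d⁻¹, giving θ_c = 1.736 d.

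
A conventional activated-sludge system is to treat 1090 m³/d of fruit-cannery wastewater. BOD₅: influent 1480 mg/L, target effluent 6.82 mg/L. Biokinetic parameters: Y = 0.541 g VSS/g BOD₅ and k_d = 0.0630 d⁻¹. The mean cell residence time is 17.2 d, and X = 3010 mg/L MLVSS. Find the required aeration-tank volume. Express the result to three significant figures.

V ≈ 2380 m³

From the SRT design equation V = Y Q (S₀−S) θ_c / [X (1 + k_d θ_c)] = 0.541 × 1090 × (1480 − 6.82) × 17.2 / [3010 × (1 + 0.0630 × 17.2)] = 1.49×10^7 / 6272 = 2382 m³.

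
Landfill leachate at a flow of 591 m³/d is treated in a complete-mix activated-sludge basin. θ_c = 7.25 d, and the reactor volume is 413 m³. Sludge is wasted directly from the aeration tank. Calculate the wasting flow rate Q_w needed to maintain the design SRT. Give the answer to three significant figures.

With mixed-liquor wasting, θ_c = V/Q_w, so Q_w = V/θ_c = 413.0/7.25 = 56.97 m³/d.

Q_w ≈ 57.0 m³/d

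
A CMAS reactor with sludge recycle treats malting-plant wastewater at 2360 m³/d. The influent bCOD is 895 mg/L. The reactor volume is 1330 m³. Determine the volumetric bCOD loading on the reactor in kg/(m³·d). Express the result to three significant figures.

L_v ≈ 1.59 kg bCOD/(m³·d)

Applied bCOD load per unit volume = Q·S₀/V = (2360 × 895/1000)/1330 = 1.588 kg bCOD·m⁻³·d⁻¹.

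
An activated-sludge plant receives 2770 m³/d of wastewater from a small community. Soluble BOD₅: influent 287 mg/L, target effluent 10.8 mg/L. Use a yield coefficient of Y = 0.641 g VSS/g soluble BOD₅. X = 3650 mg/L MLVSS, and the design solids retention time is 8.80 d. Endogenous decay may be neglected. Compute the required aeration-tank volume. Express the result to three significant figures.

V ≈ 1180 m³

With k_d = 0 the design equation reduces to V = Y Q (S₀−S) θ_c / X = 0.641 × 2770 × (287 − 10.8) × 8.80 / 3650 = 1182 m³.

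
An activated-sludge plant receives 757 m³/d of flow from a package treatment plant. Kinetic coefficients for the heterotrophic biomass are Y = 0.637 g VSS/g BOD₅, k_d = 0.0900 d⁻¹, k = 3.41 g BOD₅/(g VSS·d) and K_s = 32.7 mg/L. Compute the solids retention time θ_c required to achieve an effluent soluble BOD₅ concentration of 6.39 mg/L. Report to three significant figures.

From 1/θ_c = Y·k·S/(K_s + S) − k_d: Y·k·S/(K_s+S) = 0.637 × 3.41 × 6.39 / (32.7 + 6.39) = 0.3551 d⁻¹.
θ_c = 1/(μ − k_d) = 1/(0.3551 − 0.0900) = 1/0.2651 = 3.772 d.

θ_c ≈ 3.77 d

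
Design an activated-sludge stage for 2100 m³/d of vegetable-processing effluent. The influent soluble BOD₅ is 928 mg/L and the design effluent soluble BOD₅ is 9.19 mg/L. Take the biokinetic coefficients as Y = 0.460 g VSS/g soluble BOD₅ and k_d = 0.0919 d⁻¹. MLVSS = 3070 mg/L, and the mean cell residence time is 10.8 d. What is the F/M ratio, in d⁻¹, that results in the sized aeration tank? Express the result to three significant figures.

Rearranging the biomass balance for a CMAS with decay, V = Y·Q·ΔS·θ_c / [X·(1+k_d θ_c)] = 0.460 × 2100 × (928 − 9.19) × 10.8 / [3070 × (1 + 0.0919 × 10.8)] = 9.59×10^6 / 6117 = 1567 m³.
F/M = applied load / biomass = Q·S₀/(V·X) = 2100 × 928 / (1567 × 3070) = 0.4051 d⁻¹.

F/M ≈ 0.405 d⁻¹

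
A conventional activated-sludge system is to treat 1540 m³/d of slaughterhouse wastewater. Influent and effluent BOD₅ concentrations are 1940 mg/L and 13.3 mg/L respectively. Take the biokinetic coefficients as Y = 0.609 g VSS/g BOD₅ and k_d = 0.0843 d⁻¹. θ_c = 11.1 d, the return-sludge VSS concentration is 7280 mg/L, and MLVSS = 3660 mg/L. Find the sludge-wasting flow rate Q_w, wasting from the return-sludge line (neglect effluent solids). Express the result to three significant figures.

Q_w ≈ 128 m³/d

Rearranging the biomass balance for a CMAS with decay, V = Y·Q·ΔS·θ_c / [X·(1+k_d θ_c)] = 0.609 × 1540 × (1940 − 13.3) × 11.1 / [3660 × (1 + 0.0843 × 11.1)] = 2.01×10^7 / 7085 = 2831 m³.
θ_c = V·X/(Q_w·X_r) when wasting from the recycle, so Q_w = V·X/(θ_c·X_r) = 2831 × 3660 / (11.1 × 7280) = 128.2 m³/d.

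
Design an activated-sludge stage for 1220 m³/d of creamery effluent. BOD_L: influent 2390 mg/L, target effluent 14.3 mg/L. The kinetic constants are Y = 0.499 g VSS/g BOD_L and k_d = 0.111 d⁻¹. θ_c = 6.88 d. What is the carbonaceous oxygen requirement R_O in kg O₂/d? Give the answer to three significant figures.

R_O ≈ 1730 kg O₂/d

Observed yield with endogenous decay: Y_obs = Y / (1 + k_d·θ_c) = 0.499 / (1 + 0.111 × 6.88) = 0.499 / 1.764 = 0.2829 g VSS/g BOD_L.
Mass of BOD_L removed per day: Q(S₀ − S) = 1220 × 2376 g/m³ = 2898 kg/d.
Biomass synthesised: P_X = Y_obs × 2898 = 820.0 kg VSS/d.
Carbonaceous O₂ demand = substrate oxidised − cell-mass equivalent = 2898 − 1.42 × 820.0 = 1734 kg O₂/d.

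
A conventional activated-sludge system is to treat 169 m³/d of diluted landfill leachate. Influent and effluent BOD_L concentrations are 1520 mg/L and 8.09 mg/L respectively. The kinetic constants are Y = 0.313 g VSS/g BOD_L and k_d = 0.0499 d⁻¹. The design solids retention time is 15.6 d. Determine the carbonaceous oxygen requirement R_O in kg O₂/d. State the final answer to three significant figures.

R_O ≈ 192 kg O₂/d

Y_obs = Y / (1 + k_d θ_c) = 0.313 / (1 + 0.0499 × 15.6) = 0.313 / 1.778 = 0.1760.
Q·(S₀ − S) = 169 × (1520 − 8.09) × 10⁻³ = 255.5 kg/d removed.
P_X = Y_obs·Q·(S₀ − S) = 0.1760 × 255.5 = 44.97 kg VSS/d.
R_O = Q·(S₀ − S) − 1.42·P_X = 255.5 − 1.42 × 44.97 = 191.7 kg O₂/d.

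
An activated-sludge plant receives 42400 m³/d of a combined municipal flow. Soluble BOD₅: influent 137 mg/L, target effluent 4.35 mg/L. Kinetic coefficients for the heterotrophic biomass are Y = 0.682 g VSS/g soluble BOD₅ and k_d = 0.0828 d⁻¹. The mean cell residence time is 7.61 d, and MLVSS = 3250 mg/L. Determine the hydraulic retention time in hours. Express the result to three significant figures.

τ ≈ 3.12 h

Steady-state biomass mass balance: V·X·(1 + k_d·θ_c) = Y·Q·(S₀ − S)·θ_c, so V = 0.682 × 42400 × (137 − 4.35) × 7.61 / [3250 × (1 + 0.0828 × 7.61)] = 2.92×10^7 / 5298 = 5510 m³.
HRT = V/Q = 5510 m³ / 42400 m³·d⁻¹ = 0.1300 d × 24 = 3.119 h.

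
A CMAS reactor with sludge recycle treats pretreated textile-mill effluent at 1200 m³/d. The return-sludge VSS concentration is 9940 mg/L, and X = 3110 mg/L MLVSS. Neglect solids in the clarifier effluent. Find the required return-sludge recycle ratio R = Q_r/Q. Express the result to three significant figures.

R ≈ 0.455

R = Q_r/Q = X/(X_r − X) = 3110 / (9940 − 3110) = 0.4553.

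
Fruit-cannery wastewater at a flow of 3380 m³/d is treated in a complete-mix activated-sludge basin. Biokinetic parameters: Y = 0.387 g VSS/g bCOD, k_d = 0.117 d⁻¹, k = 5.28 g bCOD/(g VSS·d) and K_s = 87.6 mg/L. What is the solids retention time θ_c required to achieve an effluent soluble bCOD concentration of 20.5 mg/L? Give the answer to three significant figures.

Specific growth rate at S = 20.5 mg/L: μ = YkS/(K_s+S) = 0.387·5.28·20.5/(87.6+20.5) = 0.3875 d⁻¹.
θ_c = 1/(μ − k_d) = 1/(0.3875 − 0.117) = 1/0.2705 = 3.697 d.

θ_c ≈ 3.70 d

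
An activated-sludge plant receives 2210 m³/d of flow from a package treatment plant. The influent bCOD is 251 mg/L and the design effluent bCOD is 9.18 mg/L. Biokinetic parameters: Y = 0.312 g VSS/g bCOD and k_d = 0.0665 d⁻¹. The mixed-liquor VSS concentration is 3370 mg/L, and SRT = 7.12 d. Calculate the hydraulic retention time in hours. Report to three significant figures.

Steady-state biomass mass balance: V·X·(1 + k_d·θ_c) = Y·Q·(S₀ − S)·θ_c, so V = 0.312 × 2210 × (251 − 9.18) × 7.12 / [3370 × (1 + 0.0665 × 7.12)] = 1.19×10^6 / 4966 = 239.1 m³.
τ = V/Q = 239.1/2210 = 0.1082 d, or 2.596 h.

τ ≈ 2.60 h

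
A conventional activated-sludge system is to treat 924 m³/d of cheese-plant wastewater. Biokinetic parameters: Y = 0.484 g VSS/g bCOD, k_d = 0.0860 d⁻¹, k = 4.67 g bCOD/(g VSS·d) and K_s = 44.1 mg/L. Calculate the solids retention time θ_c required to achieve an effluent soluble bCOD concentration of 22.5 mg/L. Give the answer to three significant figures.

At the target effluent, Y k S/(K_s+S) = 0.484×4.67×22.5/66.60 = 0.7636 d⁻¹.
Then 1/θ_c = μ − k_d = 0.7636 − 0.0860 = 0.6776 d⁻¹, giving θ_c = 1.476 d.

θ_c ≈ 1.48 d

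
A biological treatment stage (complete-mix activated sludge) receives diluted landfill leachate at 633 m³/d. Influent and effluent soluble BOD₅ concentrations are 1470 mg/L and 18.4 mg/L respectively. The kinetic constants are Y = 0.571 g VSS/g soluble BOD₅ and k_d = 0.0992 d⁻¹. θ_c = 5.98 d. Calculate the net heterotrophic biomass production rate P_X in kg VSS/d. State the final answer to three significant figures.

Y_obs = Y / (1 + k_d θ_c) = 0.571 / (1 + 0.0992 × 5.98) = 0.571 / 1.593 = 0.3584.
ΔS = 1470 − 18.4 = 1452 mg/L, so the substrate removal rate is 633 × 1452/1000 = 918.9 kg soluble BOD₅/d.
So the net sludge growth is P_X = 0.3584 × 918.9 = 329.3 kg VSS/d.

P_X ≈ 329 kg VSS/d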